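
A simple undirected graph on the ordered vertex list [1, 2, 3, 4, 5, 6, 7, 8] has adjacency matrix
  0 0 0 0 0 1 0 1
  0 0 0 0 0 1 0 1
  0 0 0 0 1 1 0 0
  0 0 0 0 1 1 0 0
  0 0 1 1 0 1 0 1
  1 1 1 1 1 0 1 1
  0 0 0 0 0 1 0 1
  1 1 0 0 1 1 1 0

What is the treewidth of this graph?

A width-2 tree decomposition is:
Bags: B1 = {5, 6, 8}  B2 = {2, 6, 8}  B3 = {6, 7, 8}  B4 = {1, 6, 8}  B5 = {3, 5, 6}  B6 = {4, 5, 6}
Tree: B1–B2, B2–B3, B3–B4, B1–B5, B1–B6
Every bag has size at most 3, so the width is 3 − 1 = 2 and tw(G) ≤ 2. On the other hand G contains the 3-clique {1, 6, 8}. A clique must lie in a single bag of any decomposition, so no decomposition can have width below 2. Hence tw(G) = 2 exactly.

2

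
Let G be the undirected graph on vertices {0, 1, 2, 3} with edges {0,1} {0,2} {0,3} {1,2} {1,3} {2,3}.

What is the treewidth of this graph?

3

A width-3 tree decomposition is:
Bags: B1 = {0, 1, 2, 3}
Tree: (single bag)
A single bag containing all 4 vertices is trivially a valid decomposition of width 3. For the lower bound, the 4 vertices {0, 1, 2, 3} are pairwise adjacent, and any tree decomposition puts a clique entirely inside one bag — forcing width ≥ 3. Therefore the treewidth is 3.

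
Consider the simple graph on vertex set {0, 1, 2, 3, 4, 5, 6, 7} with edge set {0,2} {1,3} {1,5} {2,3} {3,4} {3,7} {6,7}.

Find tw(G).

1

A width-1 tree decomposition is:
Bags: B1 = {2, 3}  B2 = {3, 4}  B3 = {1, 3}  B4 = {3, 7}  B5 = {1, 5}  B6 = {6, 7}  B7 = {0, 2}
Tree: B1–B2, B2–B3, B3–B4, B3–B5, B4–B6, B1–B7
The largest bag has 2 vertices, giving width 1; this decomposition certifies tw(G) ≤ 1. Any graph with an edge has treewidth ≥ 1, and G has the edge 2–3. The upper and lower bounds meet at 1, so that is the treewidth.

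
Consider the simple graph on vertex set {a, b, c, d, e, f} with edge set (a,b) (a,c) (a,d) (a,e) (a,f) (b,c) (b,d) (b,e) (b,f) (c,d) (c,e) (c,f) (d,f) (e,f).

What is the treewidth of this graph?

A width-4 tree decomposition is:
Bags: B1 = {a, b, c, d, f}  B2 = {a, b, c, e, f}
Tree: B1–B2
Each bag holds 5 vertices, so the decomposition has width 4, which upper-bounds the treewidth. On the other hand G contains the 5-clique {a, b, c, d, f}. A clique must lie in a single bag of any decomposition, so no decomposition can have width below 4. Hence tw(G) = 4 exactly.

4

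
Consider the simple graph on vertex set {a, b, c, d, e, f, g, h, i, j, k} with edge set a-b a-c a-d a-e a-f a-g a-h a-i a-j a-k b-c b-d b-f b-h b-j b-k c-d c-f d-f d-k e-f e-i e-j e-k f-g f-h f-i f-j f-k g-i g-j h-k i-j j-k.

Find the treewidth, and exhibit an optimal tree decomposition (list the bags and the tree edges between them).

Treewidth 4.
One such decomposition:
Bags: B1 = {a, e, f, j, k}  B2 = {a, b, f, j, k}  B3 = {a, e, f, i, j}  B4 = {a, b, d, f, k}  B5 = {a, b, c, d, f}  B6 = {a, b, f, h, k}  B7 = {a, f, g, i, j}
Tree: B1–B2, B1–B3, B2–B4, B4–B5, B4–B6, B3–B7

Each bag holds 5 vertices, so the decomposition has width 4, which upper-bounds the treewidth. On the other hand G contains the 5-clique {a, f, g, i, j}. A clique must lie in a single bag of any decomposition, so no decomposition can have width below 4. Combining the bounds, tw(G) = 4.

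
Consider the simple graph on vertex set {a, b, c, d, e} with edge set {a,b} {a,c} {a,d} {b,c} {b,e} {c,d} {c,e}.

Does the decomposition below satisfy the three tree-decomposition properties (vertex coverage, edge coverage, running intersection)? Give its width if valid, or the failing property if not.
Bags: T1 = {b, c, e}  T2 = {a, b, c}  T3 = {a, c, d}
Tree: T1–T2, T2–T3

Yes; width 2.

Every vertex of G appears in some bag (union = {a, b, c, d, e}); every edge is covered by a bag; and for each vertex v the set of bags containing v is connected in the bag tree. The decomposition is therefore valid. The largest bag has 3 vertices, so the width is 2.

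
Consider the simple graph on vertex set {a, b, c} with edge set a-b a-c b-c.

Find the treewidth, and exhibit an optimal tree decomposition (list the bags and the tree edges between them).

With just one bag of size 3, the width is 3 − 1 = 2, so tw(G) ≤ 2. Conversely, {a, b, c} is a clique of size 3, and the vertices of any clique must share a bag in every tree decomposition; so some bag has ≥ 3 vertices and tw(G) ≥ 2. The upper and lower bounds meet at 2, so that is the treewidth.

Treewidth 2.
Bags: B1 = {a, b, c}
Tree: (single bag)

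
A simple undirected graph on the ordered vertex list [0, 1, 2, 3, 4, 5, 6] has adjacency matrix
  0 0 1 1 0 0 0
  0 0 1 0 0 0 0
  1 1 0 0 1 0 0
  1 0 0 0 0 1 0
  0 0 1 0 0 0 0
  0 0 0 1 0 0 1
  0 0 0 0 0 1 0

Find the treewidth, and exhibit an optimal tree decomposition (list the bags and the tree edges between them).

Each bag holds 2 vertices, so the decomposition has width 1, which upper-bounds the treewidth. Any graph with an edge has treewidth ≥ 1, and G has the edge 3–0. Therefore the treewidth is 1.

Treewidth 1.
One such decomposition:
Bags: B1 = {0, 3}  B2 = {0, 2}  B3 = {3, 5}  B4 = {1, 2}  B5 = {5, 6}  B6 = {2, 4}
Tree: B1–B2, B1–B3, B2–B4, B3–B5, B2–B6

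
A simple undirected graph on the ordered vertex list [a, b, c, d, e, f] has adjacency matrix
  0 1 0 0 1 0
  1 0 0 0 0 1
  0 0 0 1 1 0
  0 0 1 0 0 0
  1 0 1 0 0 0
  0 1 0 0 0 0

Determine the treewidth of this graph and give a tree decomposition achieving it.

Treewidth 1.
Bags: B1 = {b, f}  B2 = {a, b}  B3 = {a, e}  B4 = {c, e}  B5 = {c, d}
Tree: B1–B2, B2–B3, B3–B4, B4–B5

Every bag has size at most 2, so the width is 2 − 1 = 1 and tw(G) ≤ 1. Since G has at least one edge (e.g. f–b), it is not an edgeless graph, so tw(G) ≥ 1. Hence tw(G) = 1 exactly.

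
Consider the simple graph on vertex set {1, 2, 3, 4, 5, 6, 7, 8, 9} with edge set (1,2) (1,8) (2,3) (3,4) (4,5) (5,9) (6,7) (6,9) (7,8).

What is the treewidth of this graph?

2

A width-2 tree decomposition is:
Bags: B1 = {4, 5, 9}  B2 = {4, 6, 9}  B3 = {4, 6, 7}  B4 = {4, 7, 8}  B5 = {1, 4, 8}  B6 = {1, 2, 4}  B7 = {2, 3, 4}
Tree: B1–B2, B2–B3, B3–B4, B4–B5, B5–B6, B6–B7
Each bag holds 3 vertices, so the decomposition has width 2, which upper-bounds the treewidth. The edges 4–5–9–6–7–8–1–2–3–4 form a cycle, so G is not a tree and its treewidth is at least 2. The upper and lower bounds meet at 2, so that is the treewidth.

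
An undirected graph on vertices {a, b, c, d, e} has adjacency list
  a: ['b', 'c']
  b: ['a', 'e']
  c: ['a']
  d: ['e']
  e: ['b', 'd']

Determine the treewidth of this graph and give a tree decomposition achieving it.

Treewidth 1.
One optimal decomposition is:
Bags: B1 = {a, c}  B2 = {a, b}  B3 = {b, e}  B4 = {d, e}
Tree: B1–B2, B2–B3, B3–B4

The largest bag has 2 vertices, giving width 1; this decomposition certifies tw(G) ≤ 1. Since G has at least one edge (e.g. c–a), it is not an edgeless graph, so tw(G) ≥ 1. The upper and lower bounds meet at 1, so that is the treewidth.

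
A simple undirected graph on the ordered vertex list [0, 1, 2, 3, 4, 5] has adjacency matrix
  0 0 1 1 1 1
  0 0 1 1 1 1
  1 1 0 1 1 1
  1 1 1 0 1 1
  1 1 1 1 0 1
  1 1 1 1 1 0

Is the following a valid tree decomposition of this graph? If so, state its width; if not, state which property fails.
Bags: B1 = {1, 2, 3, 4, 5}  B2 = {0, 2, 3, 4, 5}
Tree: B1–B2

Vertex coverage: the bags together contain {0, 1, 2, 3, 4, 5}, the full vertex set. Edge coverage: each edge of G has both endpoints in at least one bag. Running intersection: for every vertex, the bags containing it form a connected subtree. All three properties hold, so this is a valid tree decomposition of width max|bag| − 1 = 4, and hence tw(G) ≤ 4.

Yes; width 4.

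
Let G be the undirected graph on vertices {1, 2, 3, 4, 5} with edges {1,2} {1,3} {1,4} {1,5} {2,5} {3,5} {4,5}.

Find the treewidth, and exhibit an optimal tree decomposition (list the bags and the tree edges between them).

Treewidth 2.
Bags: B1 = {1, 2, 5}  B2 = {1, 3, 5}  B3 = {1, 4, 5}
Tree: B1–B2, B2–B3

The largest bag has 3 vertices, giving width 2; this decomposition certifies tw(G) ≤ 2. For the lower bound, the 3 vertices {1, 2, 5} are pairwise adjacent, and any tree decomposition puts a clique entirely inside one bag — forcing width ≥ 2. Combining the bounds, tw(G) = 2.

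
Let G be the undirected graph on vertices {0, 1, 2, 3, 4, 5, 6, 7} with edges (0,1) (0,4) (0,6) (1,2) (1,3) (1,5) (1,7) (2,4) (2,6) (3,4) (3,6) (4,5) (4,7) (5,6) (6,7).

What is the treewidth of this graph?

3

A width-3 tree decomposition is:
Bags: B1 = {1, 2, 4, 6}  B2 = {1, 3, 4, 6}  B3 = {1, 4, 6, 7}  B4 = {0, 1, 4, 6}  B5 = {1, 4, 5, 6}
Tree: B1–B2, B2–B3, B3–B4, B4–B5
The largest bag has 4 vertices, giving width 3; this decomposition certifies tw(G) ≤ 3. For the lower bound: the 4 vertex sets {2,4}, {1,3}, {6}, {7} are disjoint, each induces a connected subgraph, and every pair is joined by at least one edge of G. Contracting each set to a single vertex therefore yields K_{4} as a minor, and since treewidth is minor-monotone, tw(G) ≥ tw(K_{4}) = 3. Therefore the treewidth is 3.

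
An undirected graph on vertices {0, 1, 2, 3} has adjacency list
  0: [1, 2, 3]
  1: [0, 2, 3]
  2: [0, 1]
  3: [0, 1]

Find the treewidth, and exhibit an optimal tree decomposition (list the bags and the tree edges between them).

Every bag has size at most 3, so the width is 3 − 1 = 2 and tw(G) ≤ 2. Conversely, {0, 1, 2} is a clique of size 3, and the vertices of any clique must share a bag in every tree decomposition; so some bag has ≥ 3 vertices and tw(G) ≥ 2. Combining the bounds, tw(G) = 2.

Treewidth 2.
One such decomposition:
Bags: B1 = {0, 1, 3}  B2 = {0, 1, 2}
Tree: B1–B2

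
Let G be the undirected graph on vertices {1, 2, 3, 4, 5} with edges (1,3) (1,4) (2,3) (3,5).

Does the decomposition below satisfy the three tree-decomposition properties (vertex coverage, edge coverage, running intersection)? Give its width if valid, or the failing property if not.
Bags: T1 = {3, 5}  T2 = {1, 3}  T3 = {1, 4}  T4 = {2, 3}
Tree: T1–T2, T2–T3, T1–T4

Vertex coverage: the bags together contain {1, 2, 3, 4, 5}, the full vertex set. Edge coverage: each edge of G has both endpoints in at least one bag. Running intersection: for every vertex, the bags containing it form a connected subtree. All three properties hold, so this is a valid tree decomposition of width max|bag| − 1 = 1, and hence tw(G) ≤ 1.

Yes; width 1.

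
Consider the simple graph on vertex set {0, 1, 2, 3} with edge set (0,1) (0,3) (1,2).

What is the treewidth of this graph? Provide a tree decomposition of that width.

Treewidth 1.
One such decomposition:
Bags: B1 = {0, 3}  B2 = {0, 1}  B3 = {1, 2}
Tree: B1–B2, B2–B3

Each bag holds 2 vertices, so the decomposition has width 1, which upper-bounds the treewidth. Since G has at least one edge (e.g. 3–0), it is not an edgeless graph, so tw(G) ≥ 1. Therefore the treewidth is 1.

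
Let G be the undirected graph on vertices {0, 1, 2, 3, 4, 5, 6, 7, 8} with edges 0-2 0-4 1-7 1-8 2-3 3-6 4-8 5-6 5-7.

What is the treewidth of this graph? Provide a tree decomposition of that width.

The largest bag has 3 vertices, giving width 2; this decomposition certifies tw(G) ≤ 2. Since 6–3–2–0–4–8–1–7–5–6 is a cycle in G, G is not acyclic. Forests are exactly the graphs of treewidth ≤ 1, so tw(G) ≥ 2. Hence tw(G) = 2 exactly.

Treewidth 2.
One optimal decomposition is:
Bags: B1 = {2, 3, 6}  B2 = {0, 2, 6}  B3 = {0, 4, 6}  B4 = {4, 6, 8}  B5 = {1, 6, 8}  B6 = {1, 6, 7}  B7 = {5, 6, 7}
Tree: B1–B2, B2–B3, B3–B4, B4–B5, B5–B6, B6–B7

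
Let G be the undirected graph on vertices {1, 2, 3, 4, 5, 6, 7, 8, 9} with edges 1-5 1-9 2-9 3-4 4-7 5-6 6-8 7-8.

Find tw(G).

1

A width-1 tree decomposition is:
Bags: B1 = {2, 9}  B2 = {1, 9}  B3 = {1, 5}  B4 = {5, 6}  B5 = {6, 8}  B6 = {7, 8}  B7 = {4, 7}  B8 = {3, 4}
Tree: B1–B2, B2–B3, B3–B4, B4–B5, B5–B6, B6–B7, B7–B8
Each bag holds 2 vertices, so the decomposition has width 1, which upper-bounds the treewidth. G has an edge, so its treewidth is at least 1. The upper and lower bounds meet at 1, so that is the treewidth.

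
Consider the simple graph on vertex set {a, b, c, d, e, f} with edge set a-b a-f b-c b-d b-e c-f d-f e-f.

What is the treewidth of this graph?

2

A width-2 tree decomposition is:
Bags: B1 = {b, e, f}  B2 = {b, d, f}  B3 = {a, b, f}  B4 = {b, c, f}
Tree: B1–B2, B2–B3, B3–B4
The largest bag has 3 vertices, giving width 2; this decomposition certifies tw(G) ≤ 2. The edges e–f–d–b–e form a cycle, so G is not a tree and its treewidth is at least 2. The upper and lower bounds meet at 2, so that is the treewidth.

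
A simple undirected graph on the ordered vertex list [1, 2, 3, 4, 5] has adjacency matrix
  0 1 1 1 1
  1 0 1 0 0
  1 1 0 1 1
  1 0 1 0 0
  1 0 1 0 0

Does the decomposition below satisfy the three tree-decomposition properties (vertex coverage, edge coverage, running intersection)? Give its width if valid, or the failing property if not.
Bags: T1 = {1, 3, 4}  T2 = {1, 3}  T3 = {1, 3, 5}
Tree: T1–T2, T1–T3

A tree decomposition must satisfy three properties: every vertex lies in some bag; for every edge, both endpoints lie together in some bag; and for every vertex, the bags containing it form a connected subtree. Here vertex 2 appears in no bag, so the decomposition is invalid.

No — vertex 2 appears in no bag.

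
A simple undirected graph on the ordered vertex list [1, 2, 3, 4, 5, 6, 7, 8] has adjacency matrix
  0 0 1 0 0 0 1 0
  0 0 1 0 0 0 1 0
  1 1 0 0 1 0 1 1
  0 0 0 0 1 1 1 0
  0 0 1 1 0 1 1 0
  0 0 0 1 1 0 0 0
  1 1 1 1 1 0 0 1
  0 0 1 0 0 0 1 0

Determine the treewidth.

A width-2 tree decomposition is:
Bags: B1 = {3, 5, 7}  B2 = {4, 5, 7}  B3 = {3, 7, 8}  B4 = {4, 5, 6}  B5 = {1, 3, 7}  B6 = {2, 3, 7}
Tree: B1–B2, B1–B3, B2–B4, B1–B5, B1–B6
Every bag has size at most 3, so the width is 3 − 1 = 2 and tw(G) ≤ 2. On the other hand G contains the 3-clique {4, 5, 6}. A clique must lie in a single bag of any decomposition, so no decomposition can have width below 2. The upper and lower bounds meet at 2, so that is the treewidth.

2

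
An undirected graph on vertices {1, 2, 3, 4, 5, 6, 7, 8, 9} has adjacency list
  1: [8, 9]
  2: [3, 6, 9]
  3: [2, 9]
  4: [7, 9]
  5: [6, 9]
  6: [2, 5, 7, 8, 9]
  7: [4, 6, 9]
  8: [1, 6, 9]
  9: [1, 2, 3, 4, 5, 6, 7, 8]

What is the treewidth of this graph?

A width-2 tree decomposition is:
Bags: B1 = {5, 6, 9}  B2 = {2, 6, 9}  B3 = {6, 8, 9}  B4 = {2, 3, 9}  B5 = {1, 8, 9}  B6 = {6, 7, 9}  B7 = {4, 7, 9}
Tree: B1–B2, B2–B3, B2–B4, B3–B5, B1–B6, B6–B7
Every bag has size at most 3, so the width is 3 − 1 = 2 and tw(G) ≤ 2. On the other hand G contains the 3-clique {1, 8, 9}. A clique must lie in a single bag of any decomposition, so no decomposition can have width below 2. Combining the bounds, tw(G) = 2.

2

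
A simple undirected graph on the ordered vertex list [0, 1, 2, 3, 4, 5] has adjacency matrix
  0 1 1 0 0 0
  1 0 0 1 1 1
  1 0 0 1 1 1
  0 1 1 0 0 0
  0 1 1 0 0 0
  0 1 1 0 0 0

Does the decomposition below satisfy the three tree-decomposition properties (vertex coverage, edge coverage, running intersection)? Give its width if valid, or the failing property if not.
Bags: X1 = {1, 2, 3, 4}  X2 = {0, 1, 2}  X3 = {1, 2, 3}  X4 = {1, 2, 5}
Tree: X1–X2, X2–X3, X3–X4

No — bags containing vertex 3 are not connected in the tree.

A tree decomposition must satisfy three properties: every vertex lies in some bag; for every edge, both endpoints lie together in some bag; and for every vertex, the bags containing it form a connected subtree. Here bags containing vertex 3 are not connected in the tree, so the decomposition is invalid.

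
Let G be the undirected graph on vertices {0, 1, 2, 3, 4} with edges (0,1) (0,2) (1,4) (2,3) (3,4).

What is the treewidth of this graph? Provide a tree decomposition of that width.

Treewidth 2.
One optimal decomposition is:
Bags: B1 = {0, 1, 2}  B2 = {1, 2, 3}  B3 = {1, 3, 4}
Tree: B1–B2, B2–B3

Each bag holds 3 vertices, so the decomposition has width 2, which upper-bounds the treewidth. For the lower bound, G contains the cycle 1–0–2–3–4–1, so G is not a forest; only forests have treewidth ≤ 1, hence tw(G) ≥ 2. Hence tw(G) = 2 exactly.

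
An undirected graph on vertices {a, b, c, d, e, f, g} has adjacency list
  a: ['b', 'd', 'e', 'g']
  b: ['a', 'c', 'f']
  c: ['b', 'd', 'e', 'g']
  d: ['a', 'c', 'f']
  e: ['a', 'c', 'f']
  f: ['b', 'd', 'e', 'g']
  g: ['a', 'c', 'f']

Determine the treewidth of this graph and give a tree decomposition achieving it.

Treewidth 3.
Bags: B1 = {a, c, e, f}  B2 = {a, b, c, f}  B3 = {a, c, f, g}  B4 = {a, c, d, f}
Tree: B1–B2, B2–B3, B3–B4

Every bag has size at most 4, so the width is 4 − 1 = 3 and tw(G) ≤ 3. For the lower bound: the 4 vertex sets {c,e}, {a,b}, {f}, {g} are disjoint, each induces a connected subgraph, and every pair is joined by at least one edge of G. Contracting each set to a single vertex therefore yields K_{4} as a minor, and since treewidth is minor-monotone, tw(G) ≥ tw(K_{4}) = 3. Hence tw(G) = 3 exactly.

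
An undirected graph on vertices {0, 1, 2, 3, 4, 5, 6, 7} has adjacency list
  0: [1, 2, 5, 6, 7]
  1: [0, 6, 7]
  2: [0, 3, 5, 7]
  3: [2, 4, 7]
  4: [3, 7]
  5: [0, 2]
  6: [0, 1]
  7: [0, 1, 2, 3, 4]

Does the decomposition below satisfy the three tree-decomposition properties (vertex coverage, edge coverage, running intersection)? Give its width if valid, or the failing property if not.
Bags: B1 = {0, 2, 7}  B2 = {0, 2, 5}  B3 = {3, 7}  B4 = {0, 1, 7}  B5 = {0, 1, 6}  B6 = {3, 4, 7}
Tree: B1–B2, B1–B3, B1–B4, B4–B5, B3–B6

No — edge (2,3) lies in no bag.

A tree decomposition must satisfy three properties: every vertex lies in some bag; for every edge, both endpoints lie together in some bag; and for every vertex, the bags containing it form a connected subtree. Here edge (2,3) lies in no bag, so the decomposition is invalid.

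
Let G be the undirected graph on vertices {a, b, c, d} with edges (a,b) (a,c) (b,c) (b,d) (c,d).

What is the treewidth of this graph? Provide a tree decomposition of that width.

Treewidth 2.
Bags: B1 = {b, c, d}  B2 = {a, b, c}
Tree: B1–B2

Each bag holds 3 vertices, so the decomposition has width 2, which upper-bounds the treewidth. For the lower bound, the 3 vertices {b, c, d} are pairwise adjacent, and any tree decomposition puts a clique entirely inside one bag — forcing width ≥ 2. Hence tw(G) = 2 exactly.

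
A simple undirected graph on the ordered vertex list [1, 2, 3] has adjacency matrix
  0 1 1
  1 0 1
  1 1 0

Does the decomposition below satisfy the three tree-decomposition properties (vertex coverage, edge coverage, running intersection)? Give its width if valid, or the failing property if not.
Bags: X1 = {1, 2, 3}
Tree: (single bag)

Every vertex of G appears in some bag (union = {1, 2, 3}); every edge is covered by a bag; and for each vertex v the set of bags containing v is connected in the bag tree. The decomposition is therefore valid. The largest bag has 3 vertices, so the width is 2.

Yes; width 2.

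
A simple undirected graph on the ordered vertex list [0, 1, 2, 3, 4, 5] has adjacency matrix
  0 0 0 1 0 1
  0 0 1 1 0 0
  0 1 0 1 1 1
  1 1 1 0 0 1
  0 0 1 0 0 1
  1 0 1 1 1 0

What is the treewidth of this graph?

2

A width-2 tree decomposition is:
Bags: B1 = {1, 2, 3}  B2 = {2, 3, 5}  B3 = {0, 3, 5}  B4 = {2, 4, 5}
Tree: B1–B2, B2–B3, B2–B4
The largest bag has 3 vertices, giving width 2; this decomposition certifies tw(G) ≤ 2. Conversely, {0, 3, 5} is a clique of size 3, and the vertices of any clique must share a bag in every tree decomposition; so some bag has ≥ 3 vertices and tw(G) ≥ 2. The upper and lower bounds meet at 2, so that is the treewidth.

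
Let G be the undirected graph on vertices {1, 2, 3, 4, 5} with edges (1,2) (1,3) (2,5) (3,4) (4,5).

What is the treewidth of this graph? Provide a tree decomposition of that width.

Treewidth 2.
Bags: B1 = {1, 2, 3}  B2 = {2, 3, 5}  B3 = {3, 4, 5}
Tree: B1–B2, B2–B3

Every bag has size at most 3, so the width is 3 − 1 = 2 and tw(G) ≤ 2. Since 3–1–2–5–4–3 is a cycle in G, G is not acyclic. Forests are exactly the graphs of treewidth ≤ 1, so tw(G) ≥ 2. The upper and lower bounds meet at 2, so that is the treewidth.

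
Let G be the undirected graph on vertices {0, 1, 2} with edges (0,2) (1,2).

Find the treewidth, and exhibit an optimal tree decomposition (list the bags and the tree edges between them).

Treewidth 1.
One such decomposition:
Bags: B1 = {0, 2}  B2 = {1, 2}
Tree: B1–B2

Each bag holds 2 vertices, so the decomposition has width 1, which upper-bounds the treewidth. Since G has at least one edge (e.g. 2–0), it is not an edgeless graph, so tw(G) ≥ 1. Combining the bounds, tw(G) = 1.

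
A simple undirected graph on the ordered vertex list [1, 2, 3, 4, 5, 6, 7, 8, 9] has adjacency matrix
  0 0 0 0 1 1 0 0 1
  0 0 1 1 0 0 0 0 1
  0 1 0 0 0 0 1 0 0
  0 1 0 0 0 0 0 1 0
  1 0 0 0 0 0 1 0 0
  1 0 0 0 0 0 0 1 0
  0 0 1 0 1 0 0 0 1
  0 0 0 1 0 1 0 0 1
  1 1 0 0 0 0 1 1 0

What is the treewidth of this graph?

A width-3 tree decomposition is:
Bags: B1 = {1, 5, 6, 8}  B2 = {1, 5, 8, 9}  B3 = {5, 7, 8, 9}  B4 = {4, 7, 8, 9}  B5 = {2, 4, 7, 9}  B6 = {2, 3, 4, 7}
Tree: B1–B2, B2–B3, B3–B4, B4–B5, B5–B6
Each bag holds 4 vertices, so the decomposition has width 3, which upper-bounds the treewidth. For the lower bound: the 4 vertex sets {1,5,6}, {8}, {9}, {2,3,4,7} are disjoint, each induces a connected subgraph, and every pair is joined by at least one edge of G. Contracting each set to a single vertex therefore yields K_{4} as a minor, and since treewidth is minor-monotone, tw(G) ≥ tw(K_{4}) = 3. Therefore the treewidth is 3.

3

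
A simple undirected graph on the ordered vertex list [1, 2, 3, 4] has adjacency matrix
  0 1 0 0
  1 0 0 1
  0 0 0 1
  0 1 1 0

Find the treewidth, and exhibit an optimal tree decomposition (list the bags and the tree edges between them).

Each bag holds 2 vertices, so the decomposition has width 1, which upper-bounds the treewidth. Any graph with an edge has treewidth ≥ 1, and G has the edge 1–2. Hence tw(G) = 1 exactly.

Treewidth 1.
One optimal decomposition is:
Bags: B1 = {1, 2}  B2 = {2, 4}  B3 = {3, 4}
Tree: B1–B2, B2–B3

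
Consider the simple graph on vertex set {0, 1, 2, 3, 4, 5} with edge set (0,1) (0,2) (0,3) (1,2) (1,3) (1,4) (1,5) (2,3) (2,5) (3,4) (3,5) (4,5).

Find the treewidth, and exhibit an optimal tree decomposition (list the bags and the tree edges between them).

Each bag holds 4 vertices, so the decomposition has width 3, which upper-bounds the treewidth. On the other hand G contains the 4-clique {0, 1, 2, 3}. A clique must lie in a single bag of any decomposition, so no decomposition can have width below 3. Therefore the treewidth is 3.

Treewidth 3.
One optimal decomposition is:
Bags: B1 = {1, 3, 4, 5}  B2 = {1, 2, 3, 5}  B3 = {0, 1, 2, 3}
Tree: B1–B2, B2–B3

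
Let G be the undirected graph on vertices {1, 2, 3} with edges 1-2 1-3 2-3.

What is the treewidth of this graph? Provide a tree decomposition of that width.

A single bag containing all 3 vertices is trivially a valid decomposition of width 2. For the lower bound, the 3 vertices {1, 2, 3} are pairwise adjacent, and any tree decomposition puts a clique entirely inside one bag — forcing width ≥ 2. Hence tw(G) = 2 exactly.

Treewidth 2.
One such decomposition:
Bags: B1 = {1, 2, 3}
Tree: (single bag)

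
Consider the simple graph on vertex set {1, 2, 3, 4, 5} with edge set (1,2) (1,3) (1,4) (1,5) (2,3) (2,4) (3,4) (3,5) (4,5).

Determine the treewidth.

A width-3 tree decomposition is:
Bags: B1 = {1, 3, 4, 5}  B2 = {1, 2, 3, 4}
Tree: B1–B2
Each bag holds 4 vertices, so the decomposition has width 3, which upper-bounds the treewidth. Conversely, {1, 2, 3, 4} is a clique of size 4, and the vertices of any clique must share a bag in every tree decomposition; so some bag has ≥ 4 vertices and tw(G) ≥ 3. The upper and lower bounds meet at 3, so that is the treewidth.

3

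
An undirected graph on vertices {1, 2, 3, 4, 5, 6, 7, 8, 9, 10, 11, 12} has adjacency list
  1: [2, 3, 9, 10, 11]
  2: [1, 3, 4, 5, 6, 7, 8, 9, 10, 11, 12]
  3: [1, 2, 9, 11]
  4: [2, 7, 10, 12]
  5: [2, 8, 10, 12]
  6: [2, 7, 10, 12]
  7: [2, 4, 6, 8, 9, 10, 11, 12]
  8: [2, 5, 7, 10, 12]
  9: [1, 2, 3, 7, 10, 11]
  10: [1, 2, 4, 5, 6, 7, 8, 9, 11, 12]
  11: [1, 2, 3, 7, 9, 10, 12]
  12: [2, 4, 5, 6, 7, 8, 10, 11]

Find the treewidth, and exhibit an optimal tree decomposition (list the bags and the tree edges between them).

Every bag has size at most 5, so the width is 5 − 1 = 4 and tw(G) ≤ 4. Conversely, {1, 2, 9, 10, 11} is a clique of size 5, and the vertices of any clique must share a bag in every tree decomposition; so some bag has ≥ 5 vertices and tw(G) ≥ 4. Therefore the treewidth is 4.

Treewidth 4.
One optimal decomposition is:
Bags: B1 = {2, 7, 10, 11, 12}  B2 = {2, 7, 9, 10, 11}  B3 = {2, 7, 8, 10, 12}  B4 = {2, 5, 8, 10, 12}  B5 = {1, 2, 9, 10, 11}  B6 = {2, 6, 7, 10, 12}  B7 = {1, 2, 3, 9, 11}  B8 = {2, 4, 7, 10, 12}
Tree: B1–B2, B1–B3, B3–B4, B2–B5, B3–B6, B5–B7, B1–B8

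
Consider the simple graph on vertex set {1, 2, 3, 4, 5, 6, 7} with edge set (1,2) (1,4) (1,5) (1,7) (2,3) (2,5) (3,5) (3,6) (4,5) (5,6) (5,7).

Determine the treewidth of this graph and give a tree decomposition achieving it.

Treewidth 2.
One optimal decomposition is:
Bags: B1 = {1, 5, 7}  B2 = {1, 2, 5}  B3 = {1, 4, 5}  B4 = {2, 3, 5}  B5 = {3, 5, 6}
Tree: B1–B2, B1–B3, B2–B4, B4–B5

Every bag has size at most 3, so the width is 3 − 1 = 2 and tw(G) ≤ 2. On the other hand G contains the 3-clique {1, 2, 5}. A clique must lie in a single bag of any decomposition, so no decomposition can have width below 2. The upper and lower bounds meet at 2, so that is the treewidth.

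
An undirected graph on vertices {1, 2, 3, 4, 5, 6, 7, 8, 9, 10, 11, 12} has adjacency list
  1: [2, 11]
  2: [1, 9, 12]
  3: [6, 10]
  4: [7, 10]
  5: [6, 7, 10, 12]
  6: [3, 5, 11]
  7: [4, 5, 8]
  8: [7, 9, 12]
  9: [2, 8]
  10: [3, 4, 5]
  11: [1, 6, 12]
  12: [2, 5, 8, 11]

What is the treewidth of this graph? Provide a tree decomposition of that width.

Treewidth 3.
One such decomposition:
Bags: B1 = {3, 4, 7, 10}  B2 = {3, 5, 7, 10}  B3 = {3, 5, 6, 7}  B4 = {5, 6, 7, 8}  B5 = {5, 6, 8, 12}  B6 = {6, 8, 11, 12}  B7 = {8, 9, 11, 12}  B8 = {2, 9, 11, 12}  B9 = {1, 2, 9, 11}
Tree: B1–B2, B2–B3, B3–B4, B4–B5, B5–B6, B6–B7, B7–B8, B8–B9

Each bag holds 4 vertices, so the decomposition has width 3, which upper-bounds the treewidth. For the lower bound: the 4 vertex sets {3,4,10}, {7}, {5}, {6,8,11,12} are disjoint, each induces a connected subgraph, and every pair is joined by at least one edge of G. Contracting each set to a single vertex therefore yields K_{4} as a minor, and since treewidth is minor-monotone, tw(G) ≥ tw(K_{4}) = 3. The upper and lower bounds meet at 3, so that is the treewidth.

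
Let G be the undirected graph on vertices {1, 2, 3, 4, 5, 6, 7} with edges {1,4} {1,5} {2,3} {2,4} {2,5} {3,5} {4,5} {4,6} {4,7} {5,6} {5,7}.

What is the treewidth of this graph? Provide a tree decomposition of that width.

Treewidth 2.
One optimal decomposition is:
Bags: B1 = {1, 4, 5}  B2 = {2, 4, 5}  B3 = {4, 5, 7}  B4 = {2, 3, 5}  B5 = {4, 5, 6}
Tree: B1–B2, B1–B3, B2–B4, B3–B5

The largest bag has 3 vertices, giving width 2; this decomposition certifies tw(G) ≤ 2. For the lower bound, the 3 vertices {2, 3, 5} are pairwise adjacent, and any tree decomposition puts a clique entirely inside one bag — forcing width ≥ 2. Therefore the treewidth is 2.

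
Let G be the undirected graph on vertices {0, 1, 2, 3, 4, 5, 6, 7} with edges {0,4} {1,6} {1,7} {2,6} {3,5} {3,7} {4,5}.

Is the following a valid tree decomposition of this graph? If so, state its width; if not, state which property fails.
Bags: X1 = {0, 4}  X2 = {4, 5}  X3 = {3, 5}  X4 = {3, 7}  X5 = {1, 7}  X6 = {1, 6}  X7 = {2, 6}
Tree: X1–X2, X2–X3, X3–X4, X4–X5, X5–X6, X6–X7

Checking the three conditions: (i) the bags cover all of {0, 1, 2, 3, 4, 5, 6, 7}; (ii) for each edge, some bag contains both endpoints; (iii) the bags containing any fixed vertex form a subtree. All hold, so the decomposition is valid with width 2 − 1 = 1.

Yes; width 1.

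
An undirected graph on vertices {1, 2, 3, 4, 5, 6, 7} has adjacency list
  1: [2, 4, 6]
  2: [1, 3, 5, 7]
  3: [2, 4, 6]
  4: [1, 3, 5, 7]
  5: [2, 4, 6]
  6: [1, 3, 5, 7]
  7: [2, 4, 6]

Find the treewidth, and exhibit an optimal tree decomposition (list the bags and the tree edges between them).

Treewidth 3.
One such decomposition:
Bags: B1 = {2, 4, 5, 6}  B2 = {2, 4, 6, 7}  B3 = {2, 3, 4, 6}  B4 = {1, 2, 4, 6}
Tree: B1–B2, B2–B3, B3–B4

The largest bag has 4 vertices, giving width 3; this decomposition certifies tw(G) ≤ 3. For the lower bound: the 4 vertex sets {2,5}, {4,7}, {6}, {3} are disjoint, each induces a connected subgraph, and every pair is joined by at least one edge of G. Contracting each set to a single vertex therefore yields K_{4} as a minor, and since treewidth is minor-monotone, tw(G) ≥ tw(K_{4}) = 3. Therefore the treewidth is 3.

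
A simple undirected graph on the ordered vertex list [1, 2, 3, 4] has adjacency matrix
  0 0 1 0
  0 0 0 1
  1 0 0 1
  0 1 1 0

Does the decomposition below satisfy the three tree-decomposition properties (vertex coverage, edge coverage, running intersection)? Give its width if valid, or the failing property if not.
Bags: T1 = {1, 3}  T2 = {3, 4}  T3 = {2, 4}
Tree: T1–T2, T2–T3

Checking the three conditions: (i) the bags cover all of {1, 2, 3, 4}; (ii) for each edge, some bag contains both endpoints; (iii) the bags containing any fixed vertex form a subtree. All hold, so the decomposition is valid with width 2 − 1 = 1.

Yes; width 1.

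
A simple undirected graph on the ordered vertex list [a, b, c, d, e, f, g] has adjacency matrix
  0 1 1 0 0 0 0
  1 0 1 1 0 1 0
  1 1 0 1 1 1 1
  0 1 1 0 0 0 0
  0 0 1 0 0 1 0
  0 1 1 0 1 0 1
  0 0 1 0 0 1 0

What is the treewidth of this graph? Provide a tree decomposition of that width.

The largest bag has 3 vertices, giving width 2; this decomposition certifies tw(G) ≤ 2. On the other hand G contains the 3-clique {b, c, d}. A clique must lie in a single bag of any decomposition, so no decomposition can have width below 2. Therefore the treewidth is 2.

Treewidth 2.
One such decomposition:
Bags: B1 = {c, f, g}  B2 = {b, c, f}  B3 = {b, c, d}  B4 = {a, b, c}  B5 = {c, e, f}
Tree: B1–B2, B2–B3, B2–B4, B1–B5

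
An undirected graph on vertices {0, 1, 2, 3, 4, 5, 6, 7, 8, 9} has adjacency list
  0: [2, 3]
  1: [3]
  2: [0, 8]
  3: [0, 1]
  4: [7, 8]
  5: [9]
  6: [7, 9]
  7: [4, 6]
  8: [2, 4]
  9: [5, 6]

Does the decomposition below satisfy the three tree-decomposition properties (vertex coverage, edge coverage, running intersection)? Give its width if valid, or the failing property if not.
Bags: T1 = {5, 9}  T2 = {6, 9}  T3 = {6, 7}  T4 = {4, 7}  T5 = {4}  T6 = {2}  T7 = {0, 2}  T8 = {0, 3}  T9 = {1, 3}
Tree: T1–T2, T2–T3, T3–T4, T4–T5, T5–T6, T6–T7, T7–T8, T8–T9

No — vertex 8 appears in no bag.

A tree decomposition must satisfy three properties: every vertex lies in some bag; for every edge, both endpoints lie together in some bag; and for every vertex, the bags containing it form a connected subtree. Here vertex 8 appears in no bag, so the decomposition is invalid.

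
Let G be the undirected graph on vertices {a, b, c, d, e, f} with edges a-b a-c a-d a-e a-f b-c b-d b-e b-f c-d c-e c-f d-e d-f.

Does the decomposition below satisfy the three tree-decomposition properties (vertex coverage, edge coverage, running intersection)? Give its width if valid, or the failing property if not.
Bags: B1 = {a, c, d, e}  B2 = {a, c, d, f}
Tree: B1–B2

A tree decomposition must satisfy three properties: every vertex lies in some bag; for every edge, both endpoints lie together in some bag; and for every vertex, the bags containing it form a connected subtree. Here vertex b appears in no bag, so the decomposition is invalid.

No — vertex b appears in no bag.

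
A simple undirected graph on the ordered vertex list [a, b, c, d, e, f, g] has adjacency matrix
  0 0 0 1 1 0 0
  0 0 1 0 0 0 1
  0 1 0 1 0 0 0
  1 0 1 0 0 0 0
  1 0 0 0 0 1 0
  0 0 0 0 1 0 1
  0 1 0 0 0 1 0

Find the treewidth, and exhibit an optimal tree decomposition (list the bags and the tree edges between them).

Treewidth 2.
One such decomposition:
Bags: B1 = {e, f, g}  B2 = {b, e, g}  B3 = {b, c, e}  B4 = {c, d, e}  B5 = {a, d, e}
Tree: B1–B2, B2–B3, B3–B4, B4–B5

Every bag has size at most 3, so the width is 3 − 1 = 2 and tw(G) ≤ 2. The edges e–f–g–b–c–d–a–e form a cycle, so G is not a tree and its treewidth is at least 2. Therefore the treewidth is 2.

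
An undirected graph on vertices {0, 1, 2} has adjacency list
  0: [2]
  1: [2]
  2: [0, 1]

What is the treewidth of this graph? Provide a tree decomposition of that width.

Treewidth 1.
One optimal decomposition is:
Bags: B1 = {0, 2}  B2 = {1, 2}
Tree: B1–B2

Each bag holds 2 vertices, so the decomposition has width 1, which upper-bounds the treewidth. Any graph with an edge has treewidth ≥ 1, and G has the edge 0–2. Therefore the treewidth is 1.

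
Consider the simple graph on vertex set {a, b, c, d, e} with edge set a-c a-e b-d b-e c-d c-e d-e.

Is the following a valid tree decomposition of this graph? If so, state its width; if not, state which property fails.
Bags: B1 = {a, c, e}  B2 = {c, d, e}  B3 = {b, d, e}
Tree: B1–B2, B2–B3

Vertex coverage: the bags together contain {a, b, c, d, e}, the full vertex set. Edge coverage: each edge of G has both endpoints in at least one bag. Running intersection: for every vertex, the bags containing it form a connected subtree. All three properties hold, so this is a valid tree decomposition of width max|bag| − 1 = 2, and hence tw(G) ≤ 2.

Yes; width 2.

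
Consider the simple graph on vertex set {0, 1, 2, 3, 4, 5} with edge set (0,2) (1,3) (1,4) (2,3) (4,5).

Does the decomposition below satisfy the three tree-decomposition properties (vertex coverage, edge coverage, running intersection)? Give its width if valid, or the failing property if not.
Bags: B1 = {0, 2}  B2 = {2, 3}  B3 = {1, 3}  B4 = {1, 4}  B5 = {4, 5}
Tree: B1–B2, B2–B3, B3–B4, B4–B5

Vertex coverage: the bags together contain {0, 1, 2, 3, 4, 5}, the full vertex set. Edge coverage: each edge of G has both endpoints in at least one bag. Running intersection: for every vertex, the bags containing it form a connected subtree. All three properties hold, so this is a valid tree decomposition of width max|bag| − 1 = 1, and hence tw(G) ≤ 1.

Yes; width 1.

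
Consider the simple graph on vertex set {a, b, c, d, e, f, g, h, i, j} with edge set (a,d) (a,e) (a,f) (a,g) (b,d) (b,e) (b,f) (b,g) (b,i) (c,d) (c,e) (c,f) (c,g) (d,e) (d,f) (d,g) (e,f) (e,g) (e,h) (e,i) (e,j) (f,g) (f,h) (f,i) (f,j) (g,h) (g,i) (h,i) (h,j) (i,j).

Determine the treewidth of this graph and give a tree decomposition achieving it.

Treewidth 4.
One optimal decomposition is:
Bags: B1 = {b, e, f, g, i}  B2 = {e, f, g, h, i}  B3 = {b, d, e, f, g}  B4 = {c, d, e, f, g}  B5 = {a, d, e, f, g}  B6 = {e, f, h, i, j}
Tree: B1–B2, B1–B3, B3–B4, B4–B5, B2–B6

The largest bag has 5 vertices, giving width 4; this decomposition certifies tw(G) ≤ 4. On the other hand G contains the 5-clique {c, d, e, f, g}. A clique must lie in a single bag of any decomposition, so no decomposition can have width below 4. Combining the bounds, tw(G) = 4.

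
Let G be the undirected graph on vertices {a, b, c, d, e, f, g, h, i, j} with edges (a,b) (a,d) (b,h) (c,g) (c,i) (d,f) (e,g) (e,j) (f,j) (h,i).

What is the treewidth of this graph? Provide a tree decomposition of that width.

The largest bag has 3 vertices, giving width 2; this decomposition certifies tw(G) ≤ 2. Since d–a–b–h–i–c–g–e–j–f–d is a cycle in G, G is not acyclic. Forests are exactly the graphs of treewidth ≤ 1, so tw(G) ≥ 2. The upper and lower bounds meet at 2, so that is the treewidth.

Treewidth 2.
One such decomposition:
Bags: B1 = {a, b, d}  B2 = {b, d, h}  B3 = {d, h, i}  B4 = {c, d, i}  B5 = {c, d, g}  B6 = {d, e, g}  B7 = {d, e, j}  B8 = {d, f, j}
Tree: B1–B2, B2–B3, B3–B4, B4–B5, B5–B6, B6–B7, B7–B8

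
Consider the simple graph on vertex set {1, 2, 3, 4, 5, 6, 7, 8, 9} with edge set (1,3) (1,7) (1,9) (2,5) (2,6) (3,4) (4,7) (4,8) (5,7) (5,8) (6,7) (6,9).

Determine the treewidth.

3

A width-3 tree decomposition is:
Bags: B1 = {1, 3, 4, 8}  B2 = {1, 4, 7, 8}  B3 = {1, 5, 7, 8}  B4 = {1, 5, 7, 9}  B5 = {5, 6, 7, 9}  B6 = {2, 5, 6, 9}
Tree: B1–B2, B2–B3, B3–B4, B4–B5, B5–B6
The largest bag has 4 vertices, giving width 3; this decomposition certifies tw(G) ≤ 3. For the lower bound: the 4 vertex sets {3,4,8}, {1}, {7}, {2,5,6,9} are disjoint, each induces a connected subgraph, and every pair is joined by at least one edge of G. Contracting each set to a single vertex therefore yields K_{4} as a minor, and since treewidth is minor-monotone, tw(G) ≥ tw(K_{4}) = 3. Combining the bounds, tw(G) = 3.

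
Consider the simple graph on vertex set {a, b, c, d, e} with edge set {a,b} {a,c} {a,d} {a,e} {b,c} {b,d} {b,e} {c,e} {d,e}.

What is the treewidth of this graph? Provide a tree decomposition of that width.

Every bag has size at most 4, so the width is 4 − 1 = 3 and tw(G) ≤ 3. Conversely, {a, b, d, e} is a clique of size 4, and the vertices of any clique must share a bag in every tree decomposition; so some bag has ≥ 4 vertices and tw(G) ≥ 3. Hence tw(G) = 3 exactly.

Treewidth 3.
One such decomposition:
Bags: B1 = {a, b, d, e}  B2 = {a, b, c, e}
Tree: B1–B2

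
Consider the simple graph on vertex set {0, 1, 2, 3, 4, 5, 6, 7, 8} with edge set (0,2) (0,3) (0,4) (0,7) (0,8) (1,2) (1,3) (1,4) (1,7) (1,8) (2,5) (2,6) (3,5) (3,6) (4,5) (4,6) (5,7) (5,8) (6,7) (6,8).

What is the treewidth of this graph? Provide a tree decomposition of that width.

Treewidth 4.
Bags: B1 = {0, 1, 5, 6, 7}  B2 = {0, 1, 2, 5, 6}  B3 = {0, 1, 4, 5, 6}  B4 = {0, 1, 5, 6, 8}  B5 = {0, 1, 3, 5, 6}
Tree: B1–B2, B2–B3, B3–B4, B4–B5

The largest bag has 5 vertices, giving width 4; this decomposition certifies tw(G) ≤ 4. For the lower bound: the 5 vertex sets {0,7}, {2,6}, {4,5}, {1}, {8} are disjoint, each induces a connected subgraph, and every pair is joined by at least one edge of G. Contracting each set to a single vertex therefore yields K_{5} as a minor, and since treewidth is minor-monotone, tw(G) ≥ tw(K_{5}) = 4. The upper and lower bounds meet at 4, so that is the treewidth.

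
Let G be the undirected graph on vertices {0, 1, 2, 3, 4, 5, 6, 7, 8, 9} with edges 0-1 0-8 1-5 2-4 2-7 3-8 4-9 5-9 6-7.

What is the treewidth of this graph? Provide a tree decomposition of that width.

Treewidth 1.
Bags: B1 = {6, 7}  B2 = {2, 7}  B3 = {2, 4}  B4 = {4, 9}  B5 = {5, 9}  B6 = {1, 5}  B7 = {0, 1}  B8 = {0, 8}  B9 = {3, 8}
Tree: B1–B2, B2–B3, B3–B4, B4–B5, B5–B6, B6–B7, B7–B8, B8–B9

The largest bag has 2 vertices, giving width 1; this decomposition certifies tw(G) ≤ 1. Any graph with an edge has treewidth ≥ 1, and G has the edge 6–7. The upper and lower bounds meet at 1, so that is the treewidth.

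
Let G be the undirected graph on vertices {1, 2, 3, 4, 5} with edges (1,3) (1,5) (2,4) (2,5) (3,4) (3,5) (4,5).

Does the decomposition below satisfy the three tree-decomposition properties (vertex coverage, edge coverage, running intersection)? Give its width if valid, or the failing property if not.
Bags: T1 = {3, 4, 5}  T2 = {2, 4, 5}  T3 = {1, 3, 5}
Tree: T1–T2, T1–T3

Checking the three conditions: (i) the bags cover all of {1, 2, 3, 4, 5}; (ii) for each edge, some bag contains both endpoints; (iii) the bags containing any fixed vertex form a subtree. All hold, so the decomposition is valid with width 3 − 1 = 2.

Yes; width 2.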